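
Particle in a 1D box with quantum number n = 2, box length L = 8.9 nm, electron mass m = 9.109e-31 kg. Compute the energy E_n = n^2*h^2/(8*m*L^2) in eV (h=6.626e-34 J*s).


E = n^2 * h^2 / (8 * m * L^2)
= 2^2 * (6.626e-34)^2 / (8 * 9.109e-31 * (8.9e-9)^2)
= 4 * 4.3904e-67 / (8 * 9.109e-31 * 7.9210e-17)
= 3.0424e-21 J
= 0.019 eV

0.019


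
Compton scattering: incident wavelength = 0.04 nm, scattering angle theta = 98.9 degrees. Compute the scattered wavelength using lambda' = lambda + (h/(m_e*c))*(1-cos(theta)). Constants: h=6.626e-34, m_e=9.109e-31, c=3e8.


Compton wavelength: h/(m_e*c) = 2.4247e-12 m
d_lambda = 2.4247e-12 * (1 - cos(98.9 deg))
= 2.4247e-12 * 1.15471
= 2.7998e-12 m = 0.0028 nm
lambda' = 0.04 + 0.0028
= 0.0428 nm

0.0428


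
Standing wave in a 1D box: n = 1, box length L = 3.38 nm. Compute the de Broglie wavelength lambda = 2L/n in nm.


lambda = 2L / n
= 2 * 3.38 / 1
= 6.76 / 1
= 6.76 nm

6.76


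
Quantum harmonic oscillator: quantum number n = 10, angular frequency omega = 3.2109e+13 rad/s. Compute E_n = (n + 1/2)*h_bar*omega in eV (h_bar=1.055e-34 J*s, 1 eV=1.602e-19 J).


E = (n + 1/2) * h_bar * omega
= (10 + 0.5) * 1.055e-34 * 3.2109e+13
= 10.5 * 3.3875e-21
= 3.5569e-20 J
= 0.222 eV

0.222


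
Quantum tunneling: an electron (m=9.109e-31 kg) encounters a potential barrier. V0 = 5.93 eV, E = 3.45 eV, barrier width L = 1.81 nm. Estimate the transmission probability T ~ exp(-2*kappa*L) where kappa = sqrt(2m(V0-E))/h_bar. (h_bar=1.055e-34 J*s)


V0 - E = 2.48 eV = 3.9730e-19 J
kappa = sqrt(2 * m * (V0-E)) / h_bar
= sqrt(2 * 9.109e-31 * 3.9730e-19) / 1.055e-34
= 8.0641e+09 /m
2*kappa*L = 2 * 8.0641e+09 * 1.81e-9
= 29.192
T = exp(-29.192) = 2.099346e-13

2.099346e-13


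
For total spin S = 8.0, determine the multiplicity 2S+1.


Spin multiplicity = 2S + 1
= 2 * 8.0 + 1
= 16.0 + 1
= 17

17


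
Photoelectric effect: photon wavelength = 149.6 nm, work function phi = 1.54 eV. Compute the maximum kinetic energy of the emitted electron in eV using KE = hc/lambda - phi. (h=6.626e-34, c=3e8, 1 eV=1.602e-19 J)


E_photon = hc / lambda
= (6.626e-34)(3e8) / (149.6e-9)
= 1.3287e-18 J
= 8.2943 eV
KE = E_photon - phi
= 8.2943 - 1.54
= 6.7543 eV

6.7543


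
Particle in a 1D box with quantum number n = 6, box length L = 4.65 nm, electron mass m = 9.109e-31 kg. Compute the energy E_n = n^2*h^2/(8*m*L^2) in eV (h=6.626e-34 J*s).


E = n^2 * h^2 / (8 * m * L^2)
= 6^2 * (6.626e-34)^2 / (8 * 9.109e-31 * (4.65e-9)^2)
= 36 * 4.3904e-67 / (8 * 9.109e-31 * 2.1623e-17)
= 1.0031e-19 J
= 0.6261 eV

0.6261


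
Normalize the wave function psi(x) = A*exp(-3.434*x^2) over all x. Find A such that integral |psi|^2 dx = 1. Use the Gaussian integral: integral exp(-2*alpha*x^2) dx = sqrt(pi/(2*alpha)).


integral |psi|^2 dx = A^2 * sqrt(pi/(2*alpha)) = 1
A^2 = sqrt(2*alpha/pi)
= sqrt(2 * 3.434 / pi)
= 1.478564
A = sqrt(1.478564)
= 1.216

1.216


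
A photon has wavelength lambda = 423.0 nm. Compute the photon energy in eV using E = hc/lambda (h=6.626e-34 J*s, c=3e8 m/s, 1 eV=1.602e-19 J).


E = hc / lambda
= (6.626e-34)(3e8) / (423.0e-9)
= 1.9878e-25 / 4.2300e-07
= 4.6993e-19 J
Converting to eV: 4.6993e-19 / 1.602e-19
= 2.9334 eV

2.9334


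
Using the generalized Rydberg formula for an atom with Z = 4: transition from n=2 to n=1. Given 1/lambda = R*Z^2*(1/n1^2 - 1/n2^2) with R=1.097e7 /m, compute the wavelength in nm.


1/lambda = R * Z^2 * (1/n1^2 - 1/n2^2)
= 1.097e7 * 4^2 * (1/1^2 - 1/2^2)
= 1.097e7 * 16 * (1.0 - 0.25)
= 1.3164e+08 /m
lambda = 1 / 1.3164e+08
= 7.5965 nm

7.5965


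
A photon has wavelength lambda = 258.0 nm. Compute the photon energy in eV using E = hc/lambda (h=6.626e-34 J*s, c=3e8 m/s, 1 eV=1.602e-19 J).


E = hc / lambda
= (6.626e-34)(3e8) / (258.0e-9)
= 1.9878e-25 / 2.5800e-07
= 7.7047e-19 J
Converting to eV: 7.7047e-19 / 1.602e-19
= 4.8094 eV

4.8094


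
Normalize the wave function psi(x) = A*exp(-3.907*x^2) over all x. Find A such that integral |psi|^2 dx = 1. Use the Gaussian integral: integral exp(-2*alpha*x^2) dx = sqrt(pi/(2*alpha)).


integral |psi|^2 dx = A^2 * sqrt(pi/(2*alpha)) = 1
A^2 = sqrt(2*alpha/pi)
= sqrt(2 * 3.907 / pi)
= 1.577109
A = sqrt(1.577109)
= 1.2558

1.2558


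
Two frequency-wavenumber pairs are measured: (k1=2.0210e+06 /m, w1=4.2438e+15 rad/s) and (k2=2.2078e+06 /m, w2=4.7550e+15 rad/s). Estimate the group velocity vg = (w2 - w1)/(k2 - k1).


vg = (w2 - w1) / (k2 - k1)
= (4.7550e+15 - 4.2438e+15) / (2.2078e+06 - 2.0210e+06)
= 5.1120e+14 / 1.8680e+05
= 2.7366e+09 m/s

2.7366e+09


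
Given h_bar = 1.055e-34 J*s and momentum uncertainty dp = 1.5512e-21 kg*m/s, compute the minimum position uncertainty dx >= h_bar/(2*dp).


dx = h_bar / (2 * dp)
= 1.055e-34 / (2 * 1.5512e-21)
= 1.055e-34 / 3.1024e-21
= 3.4006e-14 m

3.4006e-14


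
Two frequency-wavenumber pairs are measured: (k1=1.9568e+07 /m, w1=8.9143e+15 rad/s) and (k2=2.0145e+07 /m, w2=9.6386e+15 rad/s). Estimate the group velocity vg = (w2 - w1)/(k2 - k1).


vg = (w2 - w1) / (k2 - k1)
= (9.6386e+15 - 8.9143e+15) / (2.0145e+07 - 1.9568e+07)
= 7.2430e+14 / 5.7700e+05
= 1.2553e+09 m/s

1.2553e+09


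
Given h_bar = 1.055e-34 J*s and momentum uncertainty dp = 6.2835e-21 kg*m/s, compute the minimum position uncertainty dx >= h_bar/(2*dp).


dx = h_bar / (2 * dp)
= 1.055e-34 / (2 * 6.2835e-21)
= 1.055e-34 / 1.2567e-20
= 8.3950e-15 m

8.3950e-15


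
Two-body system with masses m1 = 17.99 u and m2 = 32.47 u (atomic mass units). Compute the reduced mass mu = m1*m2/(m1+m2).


mu = m1 * m2 / (m1 + m2)
= 17.99 * 32.47 / (17.99 + 32.47)
= 584.1353 / 50.46
= 11.5762 u

11.5762


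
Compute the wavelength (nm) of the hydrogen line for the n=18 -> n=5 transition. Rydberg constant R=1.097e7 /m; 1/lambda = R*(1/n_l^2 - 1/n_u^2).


1/lambda = R * (1/n_l^2 - 1/n_u^2)
= 1.097e7 * (1/5^2 - 1/18^2)
= 1.097e7 * (0.04 - 0.003086)
= 1.097e7 * 0.036914
= 4.0494e+05 /m
lambda = 1 / 4.0494e+05 = 2469.4896 nm

2469.4896


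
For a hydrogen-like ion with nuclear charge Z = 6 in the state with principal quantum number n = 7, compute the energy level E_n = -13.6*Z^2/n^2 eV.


E_n = -13.6 * Z^2 / n^2
= -13.6 * 6^2 / 7^2
= -13.6 * 36 / 49
= -9.9918 eV

-9.9918


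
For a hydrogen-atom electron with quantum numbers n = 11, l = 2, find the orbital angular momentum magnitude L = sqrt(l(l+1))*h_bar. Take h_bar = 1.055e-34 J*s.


L = sqrt(l*(l+1)) * h_bar
= sqrt(2 * 3) * 1.055e-34
= sqrt(6) * 1.055e-34
= 2.4495 * 1.055e-34
= 2.5842e-34 J*s

2.5842e-34


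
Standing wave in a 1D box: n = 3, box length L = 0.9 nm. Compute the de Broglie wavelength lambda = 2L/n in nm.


lambda = 2L / n
= 2 * 0.9 / 3
= 1.8 / 3
= 0.6 nm

0.6


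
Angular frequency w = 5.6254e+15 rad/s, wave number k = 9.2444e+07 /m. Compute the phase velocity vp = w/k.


vp = w / k
= 5.6254e+15 / 9.2444e+07
= 6.0852e+07 m/s

6.0852e+07


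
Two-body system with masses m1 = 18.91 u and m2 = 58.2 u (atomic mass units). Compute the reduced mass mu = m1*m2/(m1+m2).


mu = m1 * m2 / (m1 + m2)
= 18.91 * 58.2 / (18.91 + 58.2)
= 1100.562 / 77.11
= 14.2726 u

14.2726


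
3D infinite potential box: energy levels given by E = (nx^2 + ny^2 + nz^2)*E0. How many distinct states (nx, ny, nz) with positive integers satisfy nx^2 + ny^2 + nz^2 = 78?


Enumerate all (nx, ny, nz) with nx^2 + ny^2 + nz^2 = 78:
(2,5,7)
(2,7,5)
(5,2,7)
(5,7,2)
(7,2,5)
(7,5,2)
Total degeneracy = 6

6


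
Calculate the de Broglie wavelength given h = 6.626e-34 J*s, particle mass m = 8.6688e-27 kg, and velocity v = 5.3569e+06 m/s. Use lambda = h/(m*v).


lambda = h / (m * v)
= 6.626e-34 / (8.6688e-27 * 5.3569e+06)
= 6.626e-34 / 4.6438e-20
= 1.4269e-14 m

1.4269e-14


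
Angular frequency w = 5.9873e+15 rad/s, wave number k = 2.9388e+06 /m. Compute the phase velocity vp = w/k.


vp = w / k
= 5.9873e+15 / 2.9388e+06
= 2.0373e+09 m/s

2.0373e+09


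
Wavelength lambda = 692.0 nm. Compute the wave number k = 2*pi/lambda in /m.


k = 2 * pi / lambda
= 6.2832 / (692.0e-9)
= 6.2832 / 6.9200e-07
= 9.0797e+06 /m

9.0797e+06


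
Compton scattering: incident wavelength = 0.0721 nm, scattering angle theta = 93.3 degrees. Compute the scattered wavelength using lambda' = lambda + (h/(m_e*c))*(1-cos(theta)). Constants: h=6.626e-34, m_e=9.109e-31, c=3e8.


Compton wavelength: h/(m_e*c) = 2.4247e-12 m
d_lambda = 2.4247e-12 * (1 - cos(93.3 deg))
= 2.4247e-12 * 1.057564
= 2.5643e-12 m = 0.002564 nm
lambda' = 0.0721 + 0.002564
= 0.074664 nm

0.074664


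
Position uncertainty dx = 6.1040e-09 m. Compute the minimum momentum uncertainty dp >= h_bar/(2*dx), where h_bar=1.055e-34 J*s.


dp = h_bar / (2 * dx)
= 1.055e-34 / (2 * 6.1040e-09)
= 1.055e-34 / 1.2208e-08
= 8.6419e-27 kg*m/s

8.6419e-27


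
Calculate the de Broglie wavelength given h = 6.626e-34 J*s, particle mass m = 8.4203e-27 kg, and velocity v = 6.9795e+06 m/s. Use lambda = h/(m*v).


lambda = h / (m * v)
= 6.626e-34 / (8.4203e-27 * 6.9795e+06)
= 6.626e-34 / 5.8769e-20
= 1.1275e-14 m

1.1275e-14


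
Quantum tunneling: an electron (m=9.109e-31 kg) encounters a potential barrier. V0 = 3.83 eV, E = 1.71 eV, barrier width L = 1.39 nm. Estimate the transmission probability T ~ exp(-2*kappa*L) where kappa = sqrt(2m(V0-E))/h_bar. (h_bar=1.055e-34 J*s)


V0 - E = 2.12 eV = 3.3962e-19 J
kappa = sqrt(2 * m * (V0-E)) / h_bar
= sqrt(2 * 9.109e-31 * 3.3962e-19) / 1.055e-34
= 7.4558e+09 /m
2*kappa*L = 2 * 7.4558e+09 * 1.39e-9
= 20.7273
T = exp(-20.7273) = 9.960149e-10

9.960149e-10


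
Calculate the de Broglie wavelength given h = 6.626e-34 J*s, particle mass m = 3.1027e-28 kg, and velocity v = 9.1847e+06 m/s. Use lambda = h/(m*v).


lambda = h / (m * v)
= 6.626e-34 / (3.1027e-28 * 9.1847e+06)
= 6.626e-34 / 2.8497e-21
= 2.3251e-13 m

2.3251e-13


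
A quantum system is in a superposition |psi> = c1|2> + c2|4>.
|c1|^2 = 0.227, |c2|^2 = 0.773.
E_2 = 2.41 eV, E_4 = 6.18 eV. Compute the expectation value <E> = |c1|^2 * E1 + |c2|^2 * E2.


<E> = |c1|^2 * E1 + |c2|^2 * E2
= 0.227 * 2.41 + 0.773 * 6.18
= 0.5471 + 4.7771
= 5.3242 eV

5.3242


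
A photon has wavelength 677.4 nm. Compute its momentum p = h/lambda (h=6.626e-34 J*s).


p = h / lambda
= 6.626e-34 / (677.4e-9)
= 6.626e-34 / 6.7740e-07
= 9.7815e-28 kg*m/s

9.7815e-28


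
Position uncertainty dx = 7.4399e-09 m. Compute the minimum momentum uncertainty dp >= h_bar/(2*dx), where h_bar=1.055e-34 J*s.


dp = h_bar / (2 * dx)
= 1.055e-34 / (2 * 7.4399e-09)
= 1.055e-34 / 1.4880e-08
= 7.0901e-27 kg*m/s

7.0901e-27


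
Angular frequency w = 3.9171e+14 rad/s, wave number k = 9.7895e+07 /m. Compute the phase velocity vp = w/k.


vp = w / k
= 3.9171e+14 / 9.7895e+07
= 4.0013e+06 m/s

4.0013e+06


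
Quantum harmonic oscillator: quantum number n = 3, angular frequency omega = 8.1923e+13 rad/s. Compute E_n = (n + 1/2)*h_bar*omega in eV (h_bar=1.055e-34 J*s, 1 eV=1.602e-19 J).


E = (n + 1/2) * h_bar * omega
= (3 + 0.5) * 1.055e-34 * 8.1923e+13
= 3.5 * 8.6429e-21
= 3.0250e-20 J
= 0.1888 eV

0.1888


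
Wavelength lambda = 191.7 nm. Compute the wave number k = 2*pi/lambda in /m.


k = 2 * pi / lambda
= 6.2832 / (191.7e-9)
= 6.2832 / 1.9170e-07
= 3.2776e+07 /m

3.2776e+07


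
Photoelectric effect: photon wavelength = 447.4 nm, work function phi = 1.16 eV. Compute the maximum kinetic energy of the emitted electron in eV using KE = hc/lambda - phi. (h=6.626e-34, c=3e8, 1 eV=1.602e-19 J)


E_photon = hc / lambda
= (6.626e-34)(3e8) / (447.4e-9)
= 4.4430e-19 J
= 2.7734 eV
KE = E_photon - phi
= 2.7734 - 1.16
= 1.6134 eV

1.6134


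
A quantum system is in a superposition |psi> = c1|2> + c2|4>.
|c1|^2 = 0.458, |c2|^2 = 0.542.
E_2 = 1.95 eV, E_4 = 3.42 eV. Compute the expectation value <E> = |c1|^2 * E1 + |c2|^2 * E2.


<E> = |c1|^2 * E1 + |c2|^2 * E2
= 0.458 * 1.95 + 0.542 * 3.42
= 0.8931 + 1.8536
= 2.7467 eV

2.7467


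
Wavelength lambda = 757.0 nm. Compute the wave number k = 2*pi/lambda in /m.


k = 2 * pi / lambda
= 6.2832 / (757.0e-9)
= 6.2832 / 7.5700e-07
= 8.3001e+06 /m

8.3001e+06


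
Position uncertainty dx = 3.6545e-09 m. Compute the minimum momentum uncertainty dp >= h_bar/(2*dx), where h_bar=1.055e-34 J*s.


dp = h_bar / (2 * dx)
= 1.055e-34 / (2 * 3.6545e-09)
= 1.055e-34 / 7.3090e-09
= 1.4434e-26 kg*m/s

1.4434e-26


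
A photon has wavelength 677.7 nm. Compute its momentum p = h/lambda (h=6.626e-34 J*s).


p = h / lambda
= 6.626e-34 / (677.7e-9)
= 6.626e-34 / 6.7770e-07
= 9.7772e-28 kg*m/s

9.7772e-28


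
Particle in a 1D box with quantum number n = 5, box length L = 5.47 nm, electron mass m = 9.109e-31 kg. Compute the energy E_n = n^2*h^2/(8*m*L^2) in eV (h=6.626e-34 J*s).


E = n^2 * h^2 / (8 * m * L^2)
= 5^2 * (6.626e-34)^2 / (8 * 9.109e-31 * (5.47e-9)^2)
= 25 * 4.3904e-67 / (8 * 9.109e-31 * 2.9921e-17)
= 5.0339e-20 J
= 0.3142 eV

0.3142


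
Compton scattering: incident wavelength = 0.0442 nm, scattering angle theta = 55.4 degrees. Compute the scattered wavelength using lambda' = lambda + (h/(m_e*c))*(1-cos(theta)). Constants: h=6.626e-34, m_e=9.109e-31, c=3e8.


Compton wavelength: h/(m_e*c) = 2.4247e-12 m
d_lambda = 2.4247e-12 * (1 - cos(55.4 deg))
= 2.4247e-12 * 0.432156
= 1.0479e-12 m = 0.001048 nm
lambda' = 0.0442 + 0.001048
= 0.045248 nm

0.045248


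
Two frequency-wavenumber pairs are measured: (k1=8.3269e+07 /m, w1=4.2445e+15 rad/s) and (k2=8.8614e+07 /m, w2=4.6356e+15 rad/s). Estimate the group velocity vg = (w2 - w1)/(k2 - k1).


vg = (w2 - w1) / (k2 - k1)
= (4.6356e+15 - 4.2445e+15) / (8.8614e+07 - 8.3269e+07)
= 3.9110e+14 / 5.3450e+06
= 7.3171e+07 m/s

7.3171e+07


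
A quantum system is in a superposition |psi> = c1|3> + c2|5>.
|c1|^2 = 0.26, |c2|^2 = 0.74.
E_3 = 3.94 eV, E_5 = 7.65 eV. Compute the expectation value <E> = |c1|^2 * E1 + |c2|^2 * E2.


<E> = |c1|^2 * E1 + |c2|^2 * E2
= 0.26 * 3.94 + 0.74 * 7.65
= 1.0244 + 5.661
= 6.6854 eV

6.6854


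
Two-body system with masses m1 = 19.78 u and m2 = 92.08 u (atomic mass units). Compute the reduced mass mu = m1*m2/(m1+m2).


mu = m1 * m2 / (m1 + m2)
= 19.78 * 92.08 / (19.78 + 92.08)
= 1821.3424 / 111.86
= 16.2823 u

16.2823


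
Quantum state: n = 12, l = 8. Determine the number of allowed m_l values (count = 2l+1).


m_l ranges from -l to +l in integer steps
So m_l goes from -8 to +8
Count = 2l + 1 = 2*8 + 1
= 17

17


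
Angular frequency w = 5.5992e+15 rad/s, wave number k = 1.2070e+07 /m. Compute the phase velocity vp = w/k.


vp = w / k
= 5.5992e+15 / 1.2070e+07
= 4.6389e+08 m/s

4.6389e+08


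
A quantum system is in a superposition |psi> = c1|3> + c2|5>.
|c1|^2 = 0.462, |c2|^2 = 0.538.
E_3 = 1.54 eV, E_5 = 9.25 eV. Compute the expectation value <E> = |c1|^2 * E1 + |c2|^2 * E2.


<E> = |c1|^2 * E1 + |c2|^2 * E2
= 0.462 * 1.54 + 0.538 * 9.25
= 0.7115 + 4.9765
= 5.688 eV

5.688


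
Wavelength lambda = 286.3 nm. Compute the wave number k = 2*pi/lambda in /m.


k = 2 * pi / lambda
= 6.2832 / (286.3e-9)
= 6.2832 / 2.8630e-07
= 2.1946e+07 /m

2.1946e+07


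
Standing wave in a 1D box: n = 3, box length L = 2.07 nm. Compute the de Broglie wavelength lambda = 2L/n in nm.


lambda = 2L / n
= 2 * 2.07 / 3
= 4.14 / 3
= 1.38 nm

1.38


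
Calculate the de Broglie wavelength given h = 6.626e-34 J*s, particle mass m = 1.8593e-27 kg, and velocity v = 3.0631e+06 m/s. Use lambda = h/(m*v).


lambda = h / (m * v)
= 6.626e-34 / (1.8593e-27 * 3.0631e+06)
= 6.626e-34 / 5.6952e-21
= 1.1634e-13 m

1.1634e-13


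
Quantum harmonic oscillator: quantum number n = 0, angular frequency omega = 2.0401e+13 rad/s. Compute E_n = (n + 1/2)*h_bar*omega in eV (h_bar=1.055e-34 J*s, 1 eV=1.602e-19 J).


E = (n + 1/2) * h_bar * omega
= (0 + 0.5) * 1.055e-34 * 2.0401e+13
= 0.5 * 2.1523e-21
= 1.0762e-21 J
= 0.0067 eV

0.0067


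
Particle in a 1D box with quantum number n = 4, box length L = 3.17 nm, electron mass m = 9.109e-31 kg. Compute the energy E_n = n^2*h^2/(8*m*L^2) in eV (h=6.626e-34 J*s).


E = n^2 * h^2 / (8 * m * L^2)
= 4^2 * (6.626e-34)^2 / (8 * 9.109e-31 * (3.17e-9)^2)
= 16 * 4.3904e-67 / (8 * 9.109e-31 * 1.0049e-17)
= 9.5928e-20 J
= 0.5988 eV

0.5988


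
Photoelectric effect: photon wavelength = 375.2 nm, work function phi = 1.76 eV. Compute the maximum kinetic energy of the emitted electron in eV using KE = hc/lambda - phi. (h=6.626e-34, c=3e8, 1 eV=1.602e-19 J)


E_photon = hc / lambda
= (6.626e-34)(3e8) / (375.2e-9)
= 5.2980e-19 J
= 3.3071 eV
KE = E_photon - phi
= 3.3071 - 1.76
= 1.5471 eV

1.5471


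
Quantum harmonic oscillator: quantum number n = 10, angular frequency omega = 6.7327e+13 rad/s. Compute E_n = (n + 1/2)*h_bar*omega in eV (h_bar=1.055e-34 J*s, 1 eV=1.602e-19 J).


E = (n + 1/2) * h_bar * omega
= (10 + 0.5) * 1.055e-34 * 6.7327e+13
= 10.5 * 7.1030e-21
= 7.4581e-20 J
= 0.4656 eV

0.4656


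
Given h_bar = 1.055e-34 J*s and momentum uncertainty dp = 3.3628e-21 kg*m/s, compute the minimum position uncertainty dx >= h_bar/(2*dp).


dx = h_bar / (2 * dp)
= 1.055e-34 / (2 * 3.3628e-21)
= 1.055e-34 / 6.7256e-21
= 1.5686e-14 m

1.5686e-14


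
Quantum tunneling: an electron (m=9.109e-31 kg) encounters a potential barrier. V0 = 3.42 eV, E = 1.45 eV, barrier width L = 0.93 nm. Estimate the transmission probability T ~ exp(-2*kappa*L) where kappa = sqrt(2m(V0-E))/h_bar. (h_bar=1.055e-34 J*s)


V0 - E = 1.97 eV = 3.1559e-19 J
kappa = sqrt(2 * m * (V0-E)) / h_bar
= sqrt(2 * 9.109e-31 * 3.1559e-19) / 1.055e-34
= 7.1872e+09 /m
2*kappa*L = 2 * 7.1872e+09 * 0.93e-9
= 13.3683
T = exp(-13.3683) = 1.563991e-06

1.563991e-06


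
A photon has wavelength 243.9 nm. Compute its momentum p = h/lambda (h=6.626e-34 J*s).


p = h / lambda
= 6.626e-34 / (243.9e-9)
= 6.626e-34 / 2.4390e-07
= 2.7167e-27 kg*m/s

2.7167e-27


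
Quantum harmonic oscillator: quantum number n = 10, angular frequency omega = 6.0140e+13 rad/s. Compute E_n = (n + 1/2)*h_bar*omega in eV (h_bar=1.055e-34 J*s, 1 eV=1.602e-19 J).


E = (n + 1/2) * h_bar * omega
= (10 + 0.5) * 1.055e-34 * 6.0140e+13
= 10.5 * 6.3448e-21
= 6.6620e-20 J
= 0.4159 eV

0.4159


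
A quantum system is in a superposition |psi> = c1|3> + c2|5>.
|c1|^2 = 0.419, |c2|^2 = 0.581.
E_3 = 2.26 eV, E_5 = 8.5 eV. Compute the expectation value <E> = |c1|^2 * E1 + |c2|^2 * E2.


<E> = |c1|^2 * E1 + |c2|^2 * E2
= 0.419 * 2.26 + 0.581 * 8.5
= 0.9469 + 4.9385
= 5.8854 eV

5.8854


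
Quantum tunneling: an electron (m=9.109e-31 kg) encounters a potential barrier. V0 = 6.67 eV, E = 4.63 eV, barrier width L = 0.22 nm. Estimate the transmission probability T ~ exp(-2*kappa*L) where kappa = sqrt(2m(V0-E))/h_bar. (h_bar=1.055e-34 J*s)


V0 - E = 2.04 eV = 3.2681e-19 J
kappa = sqrt(2 * m * (V0-E)) / h_bar
= sqrt(2 * 9.109e-31 * 3.2681e-19) / 1.055e-34
= 7.3138e+09 /m
2*kappa*L = 2 * 7.3138e+09 * 0.22e-9
= 3.2181
T = exp(-3.2181) = 4.003183e-02

4.003183e-02


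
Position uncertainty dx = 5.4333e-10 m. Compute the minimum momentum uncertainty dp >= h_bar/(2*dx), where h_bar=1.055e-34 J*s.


dp = h_bar / (2 * dx)
= 1.055e-34 / (2 * 5.4333e-10)
= 1.055e-34 / 1.0867e-09
= 9.7086e-26 kg*m/s

9.7086e-26


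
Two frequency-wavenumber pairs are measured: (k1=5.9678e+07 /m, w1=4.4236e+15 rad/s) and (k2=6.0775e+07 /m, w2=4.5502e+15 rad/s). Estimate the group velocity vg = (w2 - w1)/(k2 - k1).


vg = (w2 - w1) / (k2 - k1)
= (4.5502e+15 - 4.4236e+15) / (6.0775e+07 - 5.9678e+07)
= 1.2660e+14 / 1.0970e+06
= 1.1541e+08 m/s

1.1541e+08


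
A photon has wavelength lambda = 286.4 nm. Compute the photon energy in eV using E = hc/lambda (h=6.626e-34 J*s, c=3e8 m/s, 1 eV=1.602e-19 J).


E = hc / lambda
= (6.626e-34)(3e8) / (286.4e-9)
= 1.9878e-25 / 2.8640e-07
= 6.9406e-19 J
Converting to eV: 6.9406e-19 / 1.602e-19
= 4.3325 eV

4.3325


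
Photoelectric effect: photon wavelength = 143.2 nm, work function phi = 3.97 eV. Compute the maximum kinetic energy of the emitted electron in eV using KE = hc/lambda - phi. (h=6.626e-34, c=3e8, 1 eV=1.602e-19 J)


E_photon = hc / lambda
= (6.626e-34)(3e8) / (143.2e-9)
= 1.3881e-18 J
= 8.665 eV
KE = E_photon - phi
= 8.665 - 3.97
= 4.695 eV

4.695


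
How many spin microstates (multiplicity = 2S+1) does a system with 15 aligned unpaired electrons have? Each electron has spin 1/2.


Total spin S = N * (1/2) = 15 * 0.5 = 7.5
Spin multiplicity = 2S + 1
= 2 * 7.5 + 1
= 16

16


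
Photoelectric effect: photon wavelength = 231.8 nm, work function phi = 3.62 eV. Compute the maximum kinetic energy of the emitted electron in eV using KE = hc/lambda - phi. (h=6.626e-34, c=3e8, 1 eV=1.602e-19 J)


E_photon = hc / lambda
= (6.626e-34)(3e8) / (231.8e-9)
= 8.5755e-19 J
= 5.353 eV
KE = E_photon - phi
= 5.353 - 3.62
= 1.733 eV

1.733


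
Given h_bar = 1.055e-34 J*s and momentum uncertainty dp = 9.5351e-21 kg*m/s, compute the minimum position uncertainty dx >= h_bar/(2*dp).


dx = h_bar / (2 * dp)
= 1.055e-34 / (2 * 9.5351e-21)
= 1.055e-34 / 1.9070e-20
= 5.5322e-15 m

5.5322e-15


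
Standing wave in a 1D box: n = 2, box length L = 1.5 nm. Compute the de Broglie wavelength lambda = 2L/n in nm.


lambda = 2L / n
= 2 * 1.5 / 2
= 3.0 / 2
= 1.5 nm

1.5


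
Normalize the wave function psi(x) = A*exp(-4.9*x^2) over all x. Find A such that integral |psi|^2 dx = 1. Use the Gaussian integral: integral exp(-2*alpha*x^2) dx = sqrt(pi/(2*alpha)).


integral |psi|^2 dx = A^2 * sqrt(pi/(2*alpha)) = 1
A^2 = sqrt(2*alpha/pi)
= sqrt(2 * 4.9 / pi)
= 1.766193
A = sqrt(1.766193)
= 1.329

1.329


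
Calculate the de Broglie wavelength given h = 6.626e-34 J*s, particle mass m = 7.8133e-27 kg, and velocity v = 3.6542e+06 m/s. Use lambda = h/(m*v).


lambda = h / (m * v)
= 6.626e-34 / (7.8133e-27 * 3.6542e+06)
= 6.626e-34 / 2.8551e-20
= 2.3207e-14 m

2.3207e-14


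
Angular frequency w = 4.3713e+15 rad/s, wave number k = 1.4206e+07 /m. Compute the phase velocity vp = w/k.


vp = w / k
= 4.3713e+15 / 1.4206e+07
= 3.0771e+08 m/s

3.0771e+08


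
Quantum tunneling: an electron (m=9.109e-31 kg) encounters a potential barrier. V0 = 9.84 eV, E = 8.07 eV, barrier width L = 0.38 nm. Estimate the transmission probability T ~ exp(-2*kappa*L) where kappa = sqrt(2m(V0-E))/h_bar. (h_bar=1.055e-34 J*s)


V0 - E = 1.77 eV = 2.8355e-19 J
kappa = sqrt(2 * m * (V0-E)) / h_bar
= sqrt(2 * 9.109e-31 * 2.8355e-19) / 1.055e-34
= 6.8126e+09 /m
2*kappa*L = 2 * 6.8126e+09 * 0.38e-9
= 5.1776
T = exp(-5.1776) = 5.641471e-03

5.641471e-03


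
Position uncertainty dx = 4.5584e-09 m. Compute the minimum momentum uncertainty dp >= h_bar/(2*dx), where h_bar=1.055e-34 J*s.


dp = h_bar / (2 * dx)
= 1.055e-34 / (2 * 4.5584e-09)
= 1.055e-34 / 9.1168e-09
= 1.1572e-26 kg*m/s

1.1572e-26


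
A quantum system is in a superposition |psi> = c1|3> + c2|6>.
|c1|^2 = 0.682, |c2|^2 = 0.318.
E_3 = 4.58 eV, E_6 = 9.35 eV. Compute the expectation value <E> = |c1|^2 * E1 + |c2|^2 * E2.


<E> = |c1|^2 * E1 + |c2|^2 * E2
= 0.682 * 4.58 + 0.318 * 9.35
= 3.1236 + 2.9733
= 6.0969 eV

6.0969


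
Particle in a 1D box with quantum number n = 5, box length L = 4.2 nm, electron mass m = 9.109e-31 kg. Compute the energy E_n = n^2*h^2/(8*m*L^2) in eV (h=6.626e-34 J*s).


E = n^2 * h^2 / (8 * m * L^2)
= 5^2 * (6.626e-34)^2 / (8 * 9.109e-31 * (4.2e-9)^2)
= 25 * 4.3904e-67 / (8 * 9.109e-31 * 1.7640e-17)
= 8.5385e-20 J
= 0.533 eV

0.533


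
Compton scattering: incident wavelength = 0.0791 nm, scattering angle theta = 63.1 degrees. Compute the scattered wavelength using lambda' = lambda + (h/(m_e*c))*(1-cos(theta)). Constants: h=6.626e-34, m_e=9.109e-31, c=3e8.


Compton wavelength: h/(m_e*c) = 2.4247e-12 m
d_lambda = 2.4247e-12 * (1 - cos(63.1 deg))
= 2.4247e-12 * 0.547565
= 1.3277e-12 m = 0.001328 nm
lambda' = 0.0791 + 0.001328
= 0.080428 nm

0.080428


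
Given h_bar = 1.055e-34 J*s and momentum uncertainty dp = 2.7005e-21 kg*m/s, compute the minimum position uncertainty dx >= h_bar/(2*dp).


dx = h_bar / (2 * dp)
= 1.055e-34 / (2 * 2.7005e-21)
= 1.055e-34 / 5.4010e-21
= 1.9533e-14 m

1.9533e-14


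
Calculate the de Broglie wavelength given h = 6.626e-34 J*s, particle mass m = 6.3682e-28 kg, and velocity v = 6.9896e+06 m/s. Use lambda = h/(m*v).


lambda = h / (m * v)
= 6.626e-34 / (6.3682e-28 * 6.9896e+06)
= 6.626e-34 / 4.4511e-21
= 1.4886e-13 m

1.4886e-13


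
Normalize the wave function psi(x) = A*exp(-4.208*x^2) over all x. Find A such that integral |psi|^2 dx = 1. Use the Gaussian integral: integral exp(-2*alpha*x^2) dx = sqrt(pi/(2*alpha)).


integral |psi|^2 dx = A^2 * sqrt(pi/(2*alpha)) = 1
A^2 = sqrt(2*alpha/pi)
= sqrt(2 * 4.208 / pi)
= 1.636733
A = sqrt(1.636733)
= 1.2793

1.2793


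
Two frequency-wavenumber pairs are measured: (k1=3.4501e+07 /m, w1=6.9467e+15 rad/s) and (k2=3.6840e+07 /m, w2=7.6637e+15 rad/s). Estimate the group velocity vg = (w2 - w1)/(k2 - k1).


vg = (w2 - w1) / (k2 - k1)
= (7.6637e+15 - 6.9467e+15) / (3.6840e+07 - 3.4501e+07)
= 7.1700e+14 / 2.3390e+06
= 3.0654e+08 m/s

3.0654e+08


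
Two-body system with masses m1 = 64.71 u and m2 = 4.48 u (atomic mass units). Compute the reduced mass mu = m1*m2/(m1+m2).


mu = m1 * m2 / (m1 + m2)
= 64.71 * 4.48 / (64.71 + 4.48)
= 289.9008 / 69.19
= 4.1899 u

4.1899


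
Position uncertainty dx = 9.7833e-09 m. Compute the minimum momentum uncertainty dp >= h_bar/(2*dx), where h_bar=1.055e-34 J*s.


dp = h_bar / (2 * dx)
= 1.055e-34 / (2 * 9.7833e-09)
= 1.055e-34 / 1.9567e-08
= 5.3918e-27 kg*m/s

5.3918e-27


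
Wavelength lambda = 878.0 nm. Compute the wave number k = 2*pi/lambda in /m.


k = 2 * pi / lambda
= 6.2832 / (878.0e-9)
= 6.2832 / 8.7800e-07
= 7.1562e+06 /m

7.1562e+06


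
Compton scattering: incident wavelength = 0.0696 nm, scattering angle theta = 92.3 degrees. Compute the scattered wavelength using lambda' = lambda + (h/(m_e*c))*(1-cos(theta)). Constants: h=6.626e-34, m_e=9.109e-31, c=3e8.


Compton wavelength: h/(m_e*c) = 2.4247e-12 m
d_lambda = 2.4247e-12 * (1 - cos(92.3 deg))
= 2.4247e-12 * 1.040132
= 2.5220e-12 m = 0.002522 nm
lambda' = 0.0696 + 0.002522
= 0.072122 nm

0.072122


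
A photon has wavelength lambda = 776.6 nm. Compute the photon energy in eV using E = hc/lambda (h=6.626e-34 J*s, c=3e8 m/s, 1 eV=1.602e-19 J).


E = hc / lambda
= (6.626e-34)(3e8) / (776.6e-9)
= 1.9878e-25 / 7.7660e-07
= 2.5596e-19 J
Converting to eV: 2.5596e-19 / 1.602e-19
= 1.5978 eV

1.5978


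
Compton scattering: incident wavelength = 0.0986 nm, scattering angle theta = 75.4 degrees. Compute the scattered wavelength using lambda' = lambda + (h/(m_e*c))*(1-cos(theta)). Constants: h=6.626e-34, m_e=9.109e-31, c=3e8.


Compton wavelength: h/(m_e*c) = 2.4247e-12 m
d_lambda = 2.4247e-12 * (1 - cos(75.4 deg))
= 2.4247e-12 * 0.747931
= 1.8135e-12 m = 0.001814 nm
lambda' = 0.0986 + 0.001814
= 0.100414 nm

0.100414


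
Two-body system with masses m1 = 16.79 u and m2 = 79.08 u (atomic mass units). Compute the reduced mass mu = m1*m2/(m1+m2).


mu = m1 * m2 / (m1 + m2)
= 16.79 * 79.08 / (16.79 + 79.08)
= 1327.7532 / 95.87
= 13.8495 u

13.8495


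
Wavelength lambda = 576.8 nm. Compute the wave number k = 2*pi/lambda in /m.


k = 2 * pi / lambda
= 6.2832 / (576.8e-9)
= 6.2832 / 5.7680e-07
= 1.0893e+07 /m

1.0893e+07


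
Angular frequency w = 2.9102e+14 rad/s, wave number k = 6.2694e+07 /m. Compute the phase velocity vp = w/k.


vp = w / k
= 2.9102e+14 / 6.2694e+07
= 4.6419e+06 m/s

4.6419e+06


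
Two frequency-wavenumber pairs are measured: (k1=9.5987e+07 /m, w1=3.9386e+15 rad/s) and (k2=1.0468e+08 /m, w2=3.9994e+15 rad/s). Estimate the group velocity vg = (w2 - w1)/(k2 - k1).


vg = (w2 - w1) / (k2 - k1)
= (3.9994e+15 - 3.9386e+15) / (1.0468e+08 - 9.5987e+07)
= 6.0800e+13 / 8.6930e+06
= 6.9941e+06 m/s

6.9941e+06


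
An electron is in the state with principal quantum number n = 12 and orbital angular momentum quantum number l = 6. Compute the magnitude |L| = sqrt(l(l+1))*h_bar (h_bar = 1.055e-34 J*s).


L = sqrt(l*(l+1)) * h_bar
= sqrt(6 * 7) * 1.055e-34
= sqrt(42) * 1.055e-34
= 6.4807 * 1.055e-34
= 6.8372e-34 J*s

6.8372e-34


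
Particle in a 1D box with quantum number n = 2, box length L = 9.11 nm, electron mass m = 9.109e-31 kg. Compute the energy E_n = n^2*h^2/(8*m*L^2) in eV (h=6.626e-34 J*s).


E = n^2 * h^2 / (8 * m * L^2)
= 2^2 * (6.626e-34)^2 / (8 * 9.109e-31 * (9.11e-9)^2)
= 4 * 4.3904e-67 / (8 * 9.109e-31 * 8.2992e-17)
= 2.9038e-21 J
= 0.0181 eV

0.0181


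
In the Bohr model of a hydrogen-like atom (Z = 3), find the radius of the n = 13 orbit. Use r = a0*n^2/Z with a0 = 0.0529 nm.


r = a0 * n^2 / Z
= 0.0529 * 13^2 / 3
= 0.0529 * 169 / 3
= 2.98 nm

2.98


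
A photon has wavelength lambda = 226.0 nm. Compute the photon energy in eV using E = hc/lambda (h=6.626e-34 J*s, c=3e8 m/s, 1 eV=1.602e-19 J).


E = hc / lambda
= (6.626e-34)(3e8) / (226.0e-9)
= 1.9878e-25 / 2.2600e-07
= 8.7956e-19 J
Converting to eV: 8.7956e-19 / 1.602e-19
= 5.4904 eV

5.4904


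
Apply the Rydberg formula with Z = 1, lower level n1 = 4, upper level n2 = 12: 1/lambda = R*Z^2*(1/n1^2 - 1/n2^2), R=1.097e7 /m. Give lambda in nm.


1/lambda = R * Z^2 * (1/n1^2 - 1/n2^2)
= 1.097e7 * 1^2 * (1/4^2 - 1/12^2)
= 1.097e7 * 1 * (0.0625 - 0.006944)
= 6.0944e+05 /m
lambda = 1 / 6.0944e+05
= 1640.8387 nm

1640.8387


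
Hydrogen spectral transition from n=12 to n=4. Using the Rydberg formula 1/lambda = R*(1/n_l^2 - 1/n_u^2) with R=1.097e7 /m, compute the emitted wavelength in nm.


1/lambda = R * (1/n_l^2 - 1/n_u^2)
= 1.097e7 * (1/4^2 - 1/12^2)
= 1.097e7 * (0.0625 - 0.006944)
= 1.097e7 * 0.055556
= 6.0944e+05 /m
lambda = 1 / 6.0944e+05 = 1640.8387 nm

1640.8387


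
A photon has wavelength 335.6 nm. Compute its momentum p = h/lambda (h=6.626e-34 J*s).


p = h / lambda
= 6.626e-34 / (335.6e-9)
= 6.626e-34 / 3.3560e-07
= 1.9744e-27 kg*m/s

1.9744e-27


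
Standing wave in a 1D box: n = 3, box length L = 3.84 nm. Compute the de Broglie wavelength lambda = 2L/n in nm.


lambda = 2L / n
= 2 * 3.84 / 3
= 7.68 / 3
= 2.56 nm

2.56


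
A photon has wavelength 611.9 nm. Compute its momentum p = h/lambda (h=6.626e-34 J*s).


p = h / lambda
= 6.626e-34 / (611.9e-9)
= 6.626e-34 / 6.1190e-07
= 1.0829e-27 kg*m/s

1.0829e-27


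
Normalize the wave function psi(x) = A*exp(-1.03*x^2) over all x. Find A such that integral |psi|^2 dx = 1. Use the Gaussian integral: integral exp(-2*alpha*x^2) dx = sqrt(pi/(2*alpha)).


integral |psi|^2 dx = A^2 * sqrt(pi/(2*alpha)) = 1
A^2 = sqrt(2*alpha/pi)
= sqrt(2 * 1.03 / pi)
= 0.809764
A = sqrt(0.809764)
= 0.8999

0.8999


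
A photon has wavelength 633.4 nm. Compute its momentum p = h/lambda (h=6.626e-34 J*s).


p = h / lambda
= 6.626e-34 / (633.4e-9)
= 6.626e-34 / 6.3340e-07
= 1.0461e-27 kg*m/s

1.0461e-27


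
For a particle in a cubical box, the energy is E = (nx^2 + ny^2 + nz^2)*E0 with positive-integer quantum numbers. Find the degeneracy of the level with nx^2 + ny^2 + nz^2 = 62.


Enumerate all (nx, ny, nz) with nx^2 + ny^2 + nz^2 = 62:
(1,5,6)
(1,6,5)
(2,3,7)
(2,7,3)
(3,2,7)
(3,7,2)
(5,1,6)
(5,6,1)
(6,1,5)
(6,5,1)
(7,2,3)
(7,3,2)
Total degeneracy = 12

12


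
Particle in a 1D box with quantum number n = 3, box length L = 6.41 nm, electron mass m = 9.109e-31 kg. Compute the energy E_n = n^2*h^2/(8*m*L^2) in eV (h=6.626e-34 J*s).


E = n^2 * h^2 / (8 * m * L^2)
= 3^2 * (6.626e-34)^2 / (8 * 9.109e-31 * (6.41e-9)^2)
= 9 * 4.3904e-67 / (8 * 9.109e-31 * 4.1088e-17)
= 1.3197e-20 J
= 0.0824 eV

0.0824


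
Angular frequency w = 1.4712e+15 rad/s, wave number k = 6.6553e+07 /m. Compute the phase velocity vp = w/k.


vp = w / k
= 1.4712e+15 / 6.6553e+07
= 2.2106e+07 m/s

2.2106e+07


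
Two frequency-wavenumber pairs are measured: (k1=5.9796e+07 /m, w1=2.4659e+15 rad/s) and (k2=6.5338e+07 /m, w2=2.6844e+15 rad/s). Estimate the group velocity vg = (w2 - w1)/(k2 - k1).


vg = (w2 - w1) / (k2 - k1)
= (2.6844e+15 - 2.4659e+15) / (6.5338e+07 - 5.9796e+07)
= 2.1850e+14 / 5.5420e+06
= 3.9426e+07 m/s

3.9426e+07


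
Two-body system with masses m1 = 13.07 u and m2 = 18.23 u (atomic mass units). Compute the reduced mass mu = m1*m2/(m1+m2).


mu = m1 * m2 / (m1 + m2)
= 13.07 * 18.23 / (13.07 + 18.23)
= 238.2661 / 31.3
= 7.6123 u

7.6123


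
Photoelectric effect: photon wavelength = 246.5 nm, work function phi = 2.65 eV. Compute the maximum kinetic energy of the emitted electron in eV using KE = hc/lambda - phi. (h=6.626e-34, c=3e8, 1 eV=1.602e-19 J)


E_photon = hc / lambda
= (6.626e-34)(3e8) / (246.5e-9)
= 8.0641e-19 J
= 5.0338 eV
KE = E_photon - phi
= 5.0338 - 2.65
= 2.3838 eV

2.3838


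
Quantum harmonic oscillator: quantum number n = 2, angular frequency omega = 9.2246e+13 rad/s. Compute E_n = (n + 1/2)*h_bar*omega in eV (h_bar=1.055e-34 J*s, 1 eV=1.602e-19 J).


E = (n + 1/2) * h_bar * omega
= (2 + 0.5) * 1.055e-34 * 9.2246e+13
= 2.5 * 9.7320e-21
= 2.4330e-20 J
= 0.1519 eV

0.1519


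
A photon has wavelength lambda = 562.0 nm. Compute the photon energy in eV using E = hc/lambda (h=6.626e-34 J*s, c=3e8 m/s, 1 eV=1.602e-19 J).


E = hc / lambda
= (6.626e-34)(3e8) / (562.0e-9)
= 1.9878e-25 / 5.6200e-07
= 3.5370e-19 J
Converting to eV: 3.5370e-19 / 1.602e-19
= 2.2079 eV

2.2079


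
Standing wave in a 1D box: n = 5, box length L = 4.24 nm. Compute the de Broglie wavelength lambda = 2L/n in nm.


lambda = 2L / n
= 2 * 4.24 / 5
= 8.48 / 5
= 1.696 nm

1.696


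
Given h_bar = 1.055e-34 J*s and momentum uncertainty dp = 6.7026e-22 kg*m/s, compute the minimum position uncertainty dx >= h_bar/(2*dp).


dx = h_bar / (2 * dp)
= 1.055e-34 / (2 * 6.7026e-22)
= 1.055e-34 / 1.3405e-21
= 7.8701e-14 m

7.8701e-14


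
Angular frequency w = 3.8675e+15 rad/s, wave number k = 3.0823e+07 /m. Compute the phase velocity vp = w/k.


vp = w / k
= 3.8675e+15 / 3.0823e+07
= 1.2547e+08 m/s

1.2547e+08


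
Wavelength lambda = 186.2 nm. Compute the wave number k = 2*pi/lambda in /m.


k = 2 * pi / lambda
= 6.2832 / (186.2e-9)
= 6.2832 / 1.8620e-07
= 3.3744e+07 /m

3.3744e+07


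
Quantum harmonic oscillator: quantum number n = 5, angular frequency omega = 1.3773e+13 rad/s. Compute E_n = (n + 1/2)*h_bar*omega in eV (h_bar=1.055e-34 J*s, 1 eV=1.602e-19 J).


E = (n + 1/2) * h_bar * omega
= (5 + 0.5) * 1.055e-34 * 1.3773e+13
= 5.5 * 1.4531e-21
= 7.9918e-21 J
= 0.0499 eV

0.0499


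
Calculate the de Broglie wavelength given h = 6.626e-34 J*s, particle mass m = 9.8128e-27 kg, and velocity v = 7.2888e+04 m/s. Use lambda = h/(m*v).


lambda = h / (m * v)
= 6.626e-34 / (9.8128e-27 * 7.2888e+04)
= 6.626e-34 / 7.1524e-22
= 9.2641e-13 m

9.2641e-13


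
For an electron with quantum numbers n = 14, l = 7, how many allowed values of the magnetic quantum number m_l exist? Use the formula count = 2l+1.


m_l ranges from -l to +l in integer steps
So m_l goes from -7 to +7
Count = 2l + 1 = 2*7 + 1
= 15

15


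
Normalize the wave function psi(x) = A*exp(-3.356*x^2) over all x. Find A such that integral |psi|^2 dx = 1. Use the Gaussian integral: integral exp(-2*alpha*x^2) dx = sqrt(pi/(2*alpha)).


integral |psi|^2 dx = A^2 * sqrt(pi/(2*alpha)) = 1
A^2 = sqrt(2*alpha/pi)
= sqrt(2 * 3.356 / pi)
= 1.461676
A = sqrt(1.461676)
= 1.209

1.209


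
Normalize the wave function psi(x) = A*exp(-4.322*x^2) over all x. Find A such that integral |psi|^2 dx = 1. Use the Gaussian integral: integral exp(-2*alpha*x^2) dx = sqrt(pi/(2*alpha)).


integral |psi|^2 dx = A^2 * sqrt(pi/(2*alpha)) = 1
A^2 = sqrt(2*alpha/pi)
= sqrt(2 * 4.322 / pi)
= 1.658756
A = sqrt(1.658756)
= 1.2879

1.2879


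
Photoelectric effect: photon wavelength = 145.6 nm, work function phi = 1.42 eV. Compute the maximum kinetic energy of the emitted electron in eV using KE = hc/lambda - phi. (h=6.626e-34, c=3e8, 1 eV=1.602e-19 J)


E_photon = hc / lambda
= (6.626e-34)(3e8) / (145.6e-9)
= 1.3652e-18 J
= 8.5221 eV
KE = E_photon - phi
= 8.5221 - 1.42
= 7.1021 eV

7.1021


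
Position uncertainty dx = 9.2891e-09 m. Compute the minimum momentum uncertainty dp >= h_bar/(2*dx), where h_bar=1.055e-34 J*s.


dp = h_bar / (2 * dx)
= 1.055e-34 / (2 * 9.2891e-09)
= 1.055e-34 / 1.8578e-08
= 5.6787e-27 kg*m/s

5.6787e-27


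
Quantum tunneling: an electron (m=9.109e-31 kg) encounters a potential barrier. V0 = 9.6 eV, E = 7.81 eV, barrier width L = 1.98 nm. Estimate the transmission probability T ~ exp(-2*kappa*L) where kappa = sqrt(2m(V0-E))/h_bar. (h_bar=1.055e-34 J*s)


V0 - E = 1.79 eV = 2.8676e-19 J
kappa = sqrt(2 * m * (V0-E)) / h_bar
= sqrt(2 * 9.109e-31 * 2.8676e-19) / 1.055e-34
= 6.8510e+09 /m
2*kappa*L = 2 * 6.8510e+09 * 1.98e-9
= 27.1301
T = exp(-27.1301) = 1.650297e-12

1.650297e-12


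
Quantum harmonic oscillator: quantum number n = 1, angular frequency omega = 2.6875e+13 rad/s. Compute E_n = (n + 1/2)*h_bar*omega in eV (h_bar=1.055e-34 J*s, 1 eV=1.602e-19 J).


E = (n + 1/2) * h_bar * omega
= (1 + 0.5) * 1.055e-34 * 2.6875e+13
= 1.5 * 2.8353e-21
= 4.2530e-21 J
= 0.0265 eV

0.0265


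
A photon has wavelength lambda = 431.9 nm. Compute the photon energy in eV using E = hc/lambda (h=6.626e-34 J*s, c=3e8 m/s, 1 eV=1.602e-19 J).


E = hc / lambda
= (6.626e-34)(3e8) / (431.9e-9)
= 1.9878e-25 / 4.3190e-07
= 4.6025e-19 J
Converting to eV: 4.6025e-19 / 1.602e-19
= 2.8729 eV

2.8729


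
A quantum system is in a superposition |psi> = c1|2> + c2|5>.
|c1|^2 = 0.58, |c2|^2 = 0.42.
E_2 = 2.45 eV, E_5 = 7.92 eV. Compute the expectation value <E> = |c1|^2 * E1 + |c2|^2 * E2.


<E> = |c1|^2 * E1 + |c2|^2 * E2
= 0.58 * 2.45 + 0.42 * 7.92
= 1.421 + 3.3264
= 4.7474 eV

4.7474


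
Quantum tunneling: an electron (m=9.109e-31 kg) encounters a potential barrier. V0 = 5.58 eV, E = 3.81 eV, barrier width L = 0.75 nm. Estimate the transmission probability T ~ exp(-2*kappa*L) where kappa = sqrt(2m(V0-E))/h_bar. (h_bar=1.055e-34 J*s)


V0 - E = 1.77 eV = 2.8355e-19 J
kappa = sqrt(2 * m * (V0-E)) / h_bar
= sqrt(2 * 9.109e-31 * 2.8355e-19) / 1.055e-34
= 6.8126e+09 /m
2*kappa*L = 2 * 6.8126e+09 * 0.75e-9
= 10.219
T = exp(-10.219) = 3.647192e-05

3.647192e-05


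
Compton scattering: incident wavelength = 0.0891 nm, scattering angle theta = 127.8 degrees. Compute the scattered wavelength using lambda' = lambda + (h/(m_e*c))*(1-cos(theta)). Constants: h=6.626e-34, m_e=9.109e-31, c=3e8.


Compton wavelength: h/(m_e*c) = 2.4247e-12 m
d_lambda = 2.4247e-12 * (1 - cos(127.8 deg))
= 2.4247e-12 * 1.612907
= 3.9108e-12 m = 0.003911 nm
lambda' = 0.0891 + 0.003911
= 0.093011 nm

0.093011


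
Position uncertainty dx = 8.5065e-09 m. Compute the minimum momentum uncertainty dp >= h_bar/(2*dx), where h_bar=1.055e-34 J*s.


dp = h_bar / (2 * dx)
= 1.055e-34 / (2 * 8.5065e-09)
= 1.055e-34 / 1.7013e-08
= 6.2011e-27 kg*m/s

6.2011e-27


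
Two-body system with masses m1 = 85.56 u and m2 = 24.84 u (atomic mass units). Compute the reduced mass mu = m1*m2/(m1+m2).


mu = m1 * m2 / (m1 + m2)
= 85.56 * 24.84 / (85.56 + 24.84)
= 2125.3104 / 110.4
= 19.251 u

19.251


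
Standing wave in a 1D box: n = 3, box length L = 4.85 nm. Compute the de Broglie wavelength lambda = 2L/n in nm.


lambda = 2L / n
= 2 * 4.85 / 3
= 9.7 / 3
= 3.2333 nm

3.2333


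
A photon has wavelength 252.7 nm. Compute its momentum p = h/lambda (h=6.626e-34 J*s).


p = h / lambda
= 6.626e-34 / (252.7e-9)
= 6.626e-34 / 2.5270e-07
= 2.6221e-27 kg*m/s

2.6221e-27


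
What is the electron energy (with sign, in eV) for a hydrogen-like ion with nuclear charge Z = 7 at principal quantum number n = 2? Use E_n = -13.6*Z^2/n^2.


E_n = -13.6 * Z^2 / n^2
= -13.6 * 7^2 / 2^2
= -13.6 * 49 / 4
= -166.6 eV

-166.6


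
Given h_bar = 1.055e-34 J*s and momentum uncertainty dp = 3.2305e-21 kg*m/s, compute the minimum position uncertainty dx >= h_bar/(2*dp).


dx = h_bar / (2 * dp)
= 1.055e-34 / (2 * 3.2305e-21)
= 1.055e-34 / 6.4610e-21
= 1.6329e-14 m

1.6329e-14


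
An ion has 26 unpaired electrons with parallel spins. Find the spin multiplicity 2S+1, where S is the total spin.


Total spin S = N * (1/2) = 26 * 0.5 = 13.0
Spin multiplicity = 2S + 1
= 2 * 13.0 + 1
= 27

27
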